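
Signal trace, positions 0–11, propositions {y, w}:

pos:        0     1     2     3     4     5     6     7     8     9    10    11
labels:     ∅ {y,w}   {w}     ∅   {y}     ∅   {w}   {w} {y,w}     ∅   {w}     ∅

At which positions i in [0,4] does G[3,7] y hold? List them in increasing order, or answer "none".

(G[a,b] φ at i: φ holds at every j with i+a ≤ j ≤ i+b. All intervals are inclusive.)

none

Evaluate at each i in [0,4]:
  i=0: ✗ (fails at j=3)
  i=1: ✗ (fails at j=5)
  i=2: ✗ (fails at j=5)
  i=3: ✗ (fails at j=6)
  i=4: ✗ (fails at j=7)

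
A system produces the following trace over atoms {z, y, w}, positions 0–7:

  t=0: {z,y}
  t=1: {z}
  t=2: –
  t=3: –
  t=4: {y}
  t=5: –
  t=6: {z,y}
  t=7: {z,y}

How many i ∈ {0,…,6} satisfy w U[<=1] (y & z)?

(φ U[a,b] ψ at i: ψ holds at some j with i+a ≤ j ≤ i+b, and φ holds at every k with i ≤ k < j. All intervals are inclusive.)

2

Evaluate at each i in [0,6]:
  i=0: ✓ (rhs at j=0)
  i=1: ✗ (no rhs in [1,2])
  i=2: ✗ (no rhs in [2,3])
  i=3: ✗ (no rhs in [3,4])
  i=4: ✗ (no rhs in [4,5])
  i=5: ✗ (lhs fails at k=5 before rhs at j=6)
  i=6: ✓ (rhs at j=6)
Positions where it holds: {0, 6} → 2.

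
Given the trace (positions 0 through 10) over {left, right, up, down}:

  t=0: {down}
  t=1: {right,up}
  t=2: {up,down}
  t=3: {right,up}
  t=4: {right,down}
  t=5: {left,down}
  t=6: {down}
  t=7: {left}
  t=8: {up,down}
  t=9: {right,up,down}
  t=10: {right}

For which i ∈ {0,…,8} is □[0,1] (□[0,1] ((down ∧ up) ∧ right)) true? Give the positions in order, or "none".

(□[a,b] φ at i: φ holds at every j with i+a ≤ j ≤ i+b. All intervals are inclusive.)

none

Evaluate at each i in [0,8]:
  i=0: ✗ (fails at j=0)
  i=1: ✗ (fails at j=1)
  i=2: ✗ (fails at j=2)
  i=3: ✗ (fails at j=3)
  i=4: ✗ (fails at j=4)
  i=5: ✗ (fails at j=5)
  i=6: ✗ (fails at j=6)
  i=7: ✗ (fails at j=7)
  i=8: ✗ (fails at j=8)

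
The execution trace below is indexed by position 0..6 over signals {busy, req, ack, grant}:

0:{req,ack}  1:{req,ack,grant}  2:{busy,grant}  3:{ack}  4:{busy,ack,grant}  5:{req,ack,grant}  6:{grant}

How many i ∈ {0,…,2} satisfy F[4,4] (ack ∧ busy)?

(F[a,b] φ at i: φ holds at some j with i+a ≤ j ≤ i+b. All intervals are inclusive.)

1

Evaluate at each i in [0,2]:
  i=0: ✓ (witness j=4)
  i=1: ✗ (none in [5,5])
  i=2: ✗ (none in [6,6])
Positions where it holds: {0} → 1.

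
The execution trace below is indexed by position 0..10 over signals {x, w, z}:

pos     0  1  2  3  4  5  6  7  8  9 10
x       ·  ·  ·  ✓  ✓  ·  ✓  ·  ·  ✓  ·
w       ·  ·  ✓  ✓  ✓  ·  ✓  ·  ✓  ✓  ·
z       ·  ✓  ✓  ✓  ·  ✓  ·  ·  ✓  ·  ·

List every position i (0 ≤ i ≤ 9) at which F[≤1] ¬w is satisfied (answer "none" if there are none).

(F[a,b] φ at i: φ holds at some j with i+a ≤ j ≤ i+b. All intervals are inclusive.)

0, 1, 4, 5, 6, 7, 9

Evaluate at each i in [0,9]:
  i=0: ✓ (witness j=0)
  i=1: ✓ (witness j=1)
  i=2: ✗ (none in [2,3])
  i=3: ✗ (none in [3,4])
  i=4: ✓ (witness j=5)
  i=5: ✓ (witness j=5)
  i=6: ✓ (witness j=7)
  i=7: ✓ (witness j=7)
  i=8: ✗ (none in [8,9])
  i=9: ✓ (witness j=10)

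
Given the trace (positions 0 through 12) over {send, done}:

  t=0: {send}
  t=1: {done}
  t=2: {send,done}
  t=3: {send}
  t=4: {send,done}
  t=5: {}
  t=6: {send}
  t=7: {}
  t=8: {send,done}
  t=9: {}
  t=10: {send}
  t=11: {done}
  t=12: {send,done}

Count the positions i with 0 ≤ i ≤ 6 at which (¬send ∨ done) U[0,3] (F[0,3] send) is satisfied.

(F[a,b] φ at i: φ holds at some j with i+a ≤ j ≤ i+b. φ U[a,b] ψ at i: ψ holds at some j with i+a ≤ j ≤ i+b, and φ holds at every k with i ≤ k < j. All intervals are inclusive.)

Evaluate at each i in [0,6]:
  i=0: ✓ (rhs at j=0)
  i=1: ✓ (rhs at j=1)
  i=2: ✓ (rhs at j=2)
  i=3: ✓ (rhs at j=3)
  i=4: ✓ (rhs at j=4)
  i=5: ✓ (rhs at j=5)
  i=6: ✓ (rhs at j=6)
Positions where it holds: {0, 1, 2, 3, 4, 5, 6} → 7.

7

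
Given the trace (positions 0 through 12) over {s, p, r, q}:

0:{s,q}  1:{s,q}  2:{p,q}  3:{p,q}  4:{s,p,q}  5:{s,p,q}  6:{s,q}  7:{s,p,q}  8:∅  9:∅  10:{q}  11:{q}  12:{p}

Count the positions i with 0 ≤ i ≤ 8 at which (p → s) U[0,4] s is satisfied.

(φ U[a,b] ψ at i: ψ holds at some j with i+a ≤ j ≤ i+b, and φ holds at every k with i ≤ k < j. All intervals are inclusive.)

6

Evaluate at each i in [0,8]:
  i=0: ✓ (rhs at j=0)
  i=1: ✓ (rhs at j=1)
  i=2: ✗ (lhs fails at k=2 before rhs at j=4)
  i=3: ✗ (lhs fails at k=3 before rhs at j=4)
  i=4: ✓ (rhs at j=4)
  i=5: ✓ (rhs at j=5)
  i=6: ✓ (rhs at j=6)
  i=7: ✓ (rhs at j=7)
  i=8: ✗ (no rhs in [8,12])
Positions where it holds: {0, 1, 4, 5, 6, 7} → 6.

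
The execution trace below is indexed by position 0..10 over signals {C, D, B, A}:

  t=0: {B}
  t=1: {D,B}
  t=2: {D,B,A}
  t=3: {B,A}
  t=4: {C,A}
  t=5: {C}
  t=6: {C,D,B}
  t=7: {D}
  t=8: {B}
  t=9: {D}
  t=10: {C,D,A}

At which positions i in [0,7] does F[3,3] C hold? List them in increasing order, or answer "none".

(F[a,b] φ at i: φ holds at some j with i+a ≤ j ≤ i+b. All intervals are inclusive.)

1, 2, 3, 7

Evaluate at each i in [0,7]:
  i=0: ✗ (none in [3,3])
  i=1: ✓ (witness j=4)
  i=2: ✓ (witness j=5)
  i=3: ✓ (witness j=6)
  i=4: ✗ (none in [7,7])
  i=5: ✗ (none in [8,8])
  i=6: ✗ (none in [9,9])
  i=7: ✓ (witness j=10)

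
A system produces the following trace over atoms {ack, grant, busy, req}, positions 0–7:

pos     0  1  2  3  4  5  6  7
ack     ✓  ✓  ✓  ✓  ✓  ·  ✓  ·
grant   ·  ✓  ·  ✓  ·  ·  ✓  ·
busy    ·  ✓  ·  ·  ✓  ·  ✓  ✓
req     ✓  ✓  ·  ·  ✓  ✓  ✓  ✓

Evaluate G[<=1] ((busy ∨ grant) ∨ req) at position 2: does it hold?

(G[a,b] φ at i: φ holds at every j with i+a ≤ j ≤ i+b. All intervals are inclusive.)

Does not hold

Check ((busy ∨ grant) ∨ req) at every j in [2,3]:
  j=2: false
  j=3: true
Fails at j=2 → formula fails.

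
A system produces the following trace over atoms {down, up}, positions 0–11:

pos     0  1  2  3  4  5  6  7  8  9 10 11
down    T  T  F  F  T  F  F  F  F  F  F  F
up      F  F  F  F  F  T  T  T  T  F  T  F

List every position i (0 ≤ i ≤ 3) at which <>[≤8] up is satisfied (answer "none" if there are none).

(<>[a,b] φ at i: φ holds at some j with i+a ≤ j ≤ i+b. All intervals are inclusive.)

0, 1, 2, 3

Evaluate at each i in [0,3]:
  i=0: ✓ (witness j=5)
  i=1: ✓ (witness j=5)
  i=2: ✓ (witness j=5)
  i=3: ✓ (witness j=5)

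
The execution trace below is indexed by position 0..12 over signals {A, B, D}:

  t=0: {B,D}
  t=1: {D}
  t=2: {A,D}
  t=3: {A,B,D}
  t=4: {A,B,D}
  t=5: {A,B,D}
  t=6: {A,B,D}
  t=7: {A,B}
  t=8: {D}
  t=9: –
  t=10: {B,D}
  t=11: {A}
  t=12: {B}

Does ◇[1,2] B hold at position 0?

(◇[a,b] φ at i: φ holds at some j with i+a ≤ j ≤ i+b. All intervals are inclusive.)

Check B at each j in [1,2]:
  j=1: false
  j=2: false
No position in the window satisfies it → formula fails.

Does not hold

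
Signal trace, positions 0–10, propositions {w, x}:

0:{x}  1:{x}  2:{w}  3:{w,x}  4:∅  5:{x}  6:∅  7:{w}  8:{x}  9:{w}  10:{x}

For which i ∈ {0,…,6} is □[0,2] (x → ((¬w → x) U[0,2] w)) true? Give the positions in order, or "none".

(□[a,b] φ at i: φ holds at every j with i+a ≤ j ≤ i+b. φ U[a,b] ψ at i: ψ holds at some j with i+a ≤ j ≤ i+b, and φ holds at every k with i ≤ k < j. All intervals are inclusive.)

Evaluate at each i in [0,6]:
  i=0: ✓ (all of [0,2])
  i=1: ✓ (all of [1,3])
  i=2: ✓ (all of [2,4])
  i=3: ✗ (fails at j=5)
  i=4: ✗ (fails at j=5)
  i=5: ✗ (fails at j=5)
  i=6: ✓ (all of [6,8])

0, 1, 2, 6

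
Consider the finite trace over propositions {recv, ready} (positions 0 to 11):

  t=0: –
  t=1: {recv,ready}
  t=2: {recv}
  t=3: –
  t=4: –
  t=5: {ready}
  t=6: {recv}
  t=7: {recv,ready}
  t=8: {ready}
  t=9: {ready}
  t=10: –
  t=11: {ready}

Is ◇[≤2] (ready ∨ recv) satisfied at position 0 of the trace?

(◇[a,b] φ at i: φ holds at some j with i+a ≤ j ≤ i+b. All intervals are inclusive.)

Yes

Check (ready ∨ recv) at each j in [0,2]:
  j=0: false
  j=1: true
  j=2: true
Found at j=1 → formula holds.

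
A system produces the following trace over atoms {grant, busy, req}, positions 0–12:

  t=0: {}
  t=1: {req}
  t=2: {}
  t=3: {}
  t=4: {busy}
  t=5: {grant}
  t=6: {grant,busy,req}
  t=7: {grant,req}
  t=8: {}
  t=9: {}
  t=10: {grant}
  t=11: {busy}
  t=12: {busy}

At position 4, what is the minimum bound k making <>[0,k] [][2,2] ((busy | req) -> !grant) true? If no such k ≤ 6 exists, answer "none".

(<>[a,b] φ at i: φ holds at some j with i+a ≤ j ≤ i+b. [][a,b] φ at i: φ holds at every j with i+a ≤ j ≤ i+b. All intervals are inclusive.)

2

Scan j = 4,5,… for [][2,2] ((busy | req) -> !grant):
  j=4: fails
  j=5: fails
  j=6: holds
First hit at j=6, so smallest k = 6-4 = 2.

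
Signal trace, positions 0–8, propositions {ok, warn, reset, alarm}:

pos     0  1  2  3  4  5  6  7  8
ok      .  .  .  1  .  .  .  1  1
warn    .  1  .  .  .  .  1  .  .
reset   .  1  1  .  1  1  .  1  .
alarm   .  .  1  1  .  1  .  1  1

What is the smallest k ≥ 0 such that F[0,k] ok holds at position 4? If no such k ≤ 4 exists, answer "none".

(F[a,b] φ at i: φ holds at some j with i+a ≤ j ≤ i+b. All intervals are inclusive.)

3

Scan j = 4,5,… for ok:
  j=4: fails
  j=5: fails
  j=6: fails
  j=7: holds
First hit at j=7, so smallest k = 7-4 = 3.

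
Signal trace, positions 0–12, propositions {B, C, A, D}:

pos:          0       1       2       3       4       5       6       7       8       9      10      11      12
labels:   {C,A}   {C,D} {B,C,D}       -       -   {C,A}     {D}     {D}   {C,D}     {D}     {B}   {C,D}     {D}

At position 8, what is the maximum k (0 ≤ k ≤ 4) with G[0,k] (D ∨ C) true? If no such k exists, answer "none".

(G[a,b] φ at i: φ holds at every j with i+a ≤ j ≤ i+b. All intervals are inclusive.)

(D ∨ C) must hold from j=8 onward; find where it first fails.
  j=8: holds
  j=9: holds
  j=10: fails
Holds on [8,9], so largest k = 1.

1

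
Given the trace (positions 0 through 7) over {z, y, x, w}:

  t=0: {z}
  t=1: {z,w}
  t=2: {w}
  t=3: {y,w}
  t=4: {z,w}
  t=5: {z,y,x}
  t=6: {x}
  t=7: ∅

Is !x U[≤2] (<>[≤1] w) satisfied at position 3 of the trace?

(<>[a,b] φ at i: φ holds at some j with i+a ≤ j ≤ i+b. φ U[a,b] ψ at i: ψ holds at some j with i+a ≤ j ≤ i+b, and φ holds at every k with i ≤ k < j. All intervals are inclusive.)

True

Need some j in [3,5] with <>[≤1] w, and !x at every k in [3,j-1].
  j=3: <>[≤1] w holds; no prefix to check → satisfied.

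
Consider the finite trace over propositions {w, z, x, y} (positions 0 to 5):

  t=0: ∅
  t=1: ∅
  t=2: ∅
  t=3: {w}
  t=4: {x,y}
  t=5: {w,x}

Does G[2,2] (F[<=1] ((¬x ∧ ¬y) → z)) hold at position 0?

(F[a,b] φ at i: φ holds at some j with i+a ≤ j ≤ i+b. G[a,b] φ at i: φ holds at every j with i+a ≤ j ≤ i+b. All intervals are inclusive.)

Does not hold

Check F[<=1] ((¬x ∧ ¬y) → z) at every j in [2,2]:
  j=2: fails (none in [2,3])
Fails at j=2 → formula fails.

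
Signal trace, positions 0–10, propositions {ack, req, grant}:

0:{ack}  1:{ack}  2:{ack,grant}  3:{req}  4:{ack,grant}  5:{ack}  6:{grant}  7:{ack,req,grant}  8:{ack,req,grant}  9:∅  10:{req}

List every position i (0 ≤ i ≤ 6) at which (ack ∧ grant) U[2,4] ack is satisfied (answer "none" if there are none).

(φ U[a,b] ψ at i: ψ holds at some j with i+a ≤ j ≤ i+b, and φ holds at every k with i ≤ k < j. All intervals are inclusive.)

Evaluate at each i in [0,6]:
  i=0: ✗ (lhs fails at k=0 before rhs at j=2)
  i=1: ✗ (lhs fails at k=1 before rhs at j=4)
  i=2: ✗ (lhs fails at k=3 before rhs at j=4)
  i=3: ✗ (lhs fails at k=3 before rhs at j=5)
  i=4: ✗ (lhs fails at k=5 before rhs at j=7)
  i=5: ✗ (lhs fails at k=5 before rhs at j=7)
  i=6: ✗ (lhs fails at k=6 before rhs at j=8)

none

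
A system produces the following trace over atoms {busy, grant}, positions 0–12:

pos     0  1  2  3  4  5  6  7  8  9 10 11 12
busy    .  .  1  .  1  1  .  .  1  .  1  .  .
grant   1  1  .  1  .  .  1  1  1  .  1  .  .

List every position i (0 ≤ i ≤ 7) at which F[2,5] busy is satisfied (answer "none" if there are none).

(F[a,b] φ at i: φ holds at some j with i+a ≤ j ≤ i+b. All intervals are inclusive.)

Evaluate at each i in [0,7]:
  i=0: ✓ (witness j=2)
  i=1: ✓ (witness j=4)
  i=2: ✓ (witness j=4)
  i=3: ✓ (witness j=5)
  i=4: ✓ (witness j=8)
  i=5: ✓ (witness j=8)
  i=6: ✓ (witness j=8)
  i=7: ✓ (witness j=10)

0, 1, 2, 3, 4, 5, 6, 7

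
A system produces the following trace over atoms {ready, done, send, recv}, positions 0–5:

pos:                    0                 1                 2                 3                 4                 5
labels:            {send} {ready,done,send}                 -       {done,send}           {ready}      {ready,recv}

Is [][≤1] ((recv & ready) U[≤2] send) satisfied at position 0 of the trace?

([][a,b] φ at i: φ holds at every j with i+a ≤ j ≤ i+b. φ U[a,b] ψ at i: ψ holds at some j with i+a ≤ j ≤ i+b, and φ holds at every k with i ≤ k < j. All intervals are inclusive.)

True

Check ((recv & ready) U[≤2] send) at every j in [0,1]:
  j=0: holds
  j=1: holds
All positions satisfy it → formula holds.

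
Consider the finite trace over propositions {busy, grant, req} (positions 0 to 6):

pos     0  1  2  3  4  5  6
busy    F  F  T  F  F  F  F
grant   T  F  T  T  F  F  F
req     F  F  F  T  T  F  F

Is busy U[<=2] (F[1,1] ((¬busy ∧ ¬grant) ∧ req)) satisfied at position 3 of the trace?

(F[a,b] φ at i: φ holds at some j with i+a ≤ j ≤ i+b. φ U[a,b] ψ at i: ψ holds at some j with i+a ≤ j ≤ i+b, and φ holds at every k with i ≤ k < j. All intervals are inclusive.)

True

Need some j in [3,5] with F[1,1] ((¬busy ∧ ¬grant) ∧ req), and busy at every k in [3,j-1].
  j=3: F[1,1] ((¬busy ∧ ¬grant) ∧ req) holds; no prefix to check → satisfied.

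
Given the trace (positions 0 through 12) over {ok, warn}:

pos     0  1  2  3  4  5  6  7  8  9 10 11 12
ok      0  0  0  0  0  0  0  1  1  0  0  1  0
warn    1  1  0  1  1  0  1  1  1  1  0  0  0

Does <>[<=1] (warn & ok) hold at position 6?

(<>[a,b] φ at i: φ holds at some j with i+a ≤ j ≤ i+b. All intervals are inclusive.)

Yes

Check (warn & ok) at each j in [6,7]:
  j=6: false
  j=7: true
Found at j=7 → formula holds.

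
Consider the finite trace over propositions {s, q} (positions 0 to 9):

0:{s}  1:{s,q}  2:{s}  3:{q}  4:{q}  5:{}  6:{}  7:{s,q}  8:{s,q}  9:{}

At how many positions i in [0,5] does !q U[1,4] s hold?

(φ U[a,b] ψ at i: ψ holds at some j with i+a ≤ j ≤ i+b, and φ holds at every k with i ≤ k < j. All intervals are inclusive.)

Evaluate at each i in [0,5]:
  i=0: ✓ (rhs at j=1; lhs holds on [0,0])
  i=1: ✗ (lhs fails at k=1 before rhs at j=2)
  i=2: ✗ (no rhs in [3,6])
  i=3: ✗ (lhs fails at k=3 before rhs at j=7)
  i=4: ✗ (lhs fails at k=4 before rhs at j=7)
  i=5: ✓ (rhs at j=7; lhs holds on [5,6])
Positions where it holds: {0, 5} → 2.

2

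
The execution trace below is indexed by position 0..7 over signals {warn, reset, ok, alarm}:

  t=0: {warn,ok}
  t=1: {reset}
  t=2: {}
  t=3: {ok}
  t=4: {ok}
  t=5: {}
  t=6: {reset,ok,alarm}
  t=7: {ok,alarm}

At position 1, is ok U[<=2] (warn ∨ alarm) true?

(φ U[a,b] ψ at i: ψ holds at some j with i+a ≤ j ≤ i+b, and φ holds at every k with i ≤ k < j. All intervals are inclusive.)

No

Need some j in [1,3] with (warn ∨ alarm), and ok at every k in [1,j-1].
  j=1: (warn ∨ alarm) false.
  j=2: (warn ∨ alarm) false.
  j=3: (warn ∨ alarm) false.
No j in the window works → until fails.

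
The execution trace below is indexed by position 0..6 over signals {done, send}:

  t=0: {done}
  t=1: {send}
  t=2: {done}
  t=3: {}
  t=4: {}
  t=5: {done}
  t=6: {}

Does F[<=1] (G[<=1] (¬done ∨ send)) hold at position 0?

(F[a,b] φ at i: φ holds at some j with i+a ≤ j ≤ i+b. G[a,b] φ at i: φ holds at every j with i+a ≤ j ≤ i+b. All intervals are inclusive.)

No

Check G[<=1] (¬done ∨ send) at each j in [0,1]:
  j=0: fails at 0
  j=1: fails at 2
No position in the window satisfies it → formula fails.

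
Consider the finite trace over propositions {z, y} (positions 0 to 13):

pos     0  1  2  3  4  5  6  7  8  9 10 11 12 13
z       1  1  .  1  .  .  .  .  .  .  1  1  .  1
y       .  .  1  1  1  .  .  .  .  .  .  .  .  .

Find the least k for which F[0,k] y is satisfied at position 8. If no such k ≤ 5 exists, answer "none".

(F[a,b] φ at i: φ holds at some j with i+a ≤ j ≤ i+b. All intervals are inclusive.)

none

Scan j = 8,9,… for y:
  j=8: fails
  j=9: fails
  j=10: fails
  j=11: fails
  j=12: fails
  j=13: fails
No j in [8,13] satisfies it → none.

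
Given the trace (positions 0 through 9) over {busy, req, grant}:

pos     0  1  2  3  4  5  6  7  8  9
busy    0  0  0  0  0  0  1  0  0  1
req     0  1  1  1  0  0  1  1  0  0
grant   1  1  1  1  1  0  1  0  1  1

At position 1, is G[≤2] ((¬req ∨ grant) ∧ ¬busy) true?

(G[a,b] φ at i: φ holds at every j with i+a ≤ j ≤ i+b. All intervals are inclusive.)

Holds

Check ((¬req ∨ grant) ∧ ¬busy) at every j in [1,3]:
  j=1: true
  j=2: true
  j=3: true
All positions satisfy it → formula holds.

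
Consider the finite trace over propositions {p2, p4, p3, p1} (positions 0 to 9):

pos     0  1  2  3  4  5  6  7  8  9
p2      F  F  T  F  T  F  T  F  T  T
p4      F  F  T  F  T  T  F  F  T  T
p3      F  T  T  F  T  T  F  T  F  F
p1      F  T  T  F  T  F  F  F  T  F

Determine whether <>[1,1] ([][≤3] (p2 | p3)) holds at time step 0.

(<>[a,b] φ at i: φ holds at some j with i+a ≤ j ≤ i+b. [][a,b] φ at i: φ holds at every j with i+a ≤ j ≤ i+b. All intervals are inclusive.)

Check [][≤3] (p2 | p3) at each j in [1,1]:
  j=1: fails at 3
No position in the window satisfies it → formula fails.

False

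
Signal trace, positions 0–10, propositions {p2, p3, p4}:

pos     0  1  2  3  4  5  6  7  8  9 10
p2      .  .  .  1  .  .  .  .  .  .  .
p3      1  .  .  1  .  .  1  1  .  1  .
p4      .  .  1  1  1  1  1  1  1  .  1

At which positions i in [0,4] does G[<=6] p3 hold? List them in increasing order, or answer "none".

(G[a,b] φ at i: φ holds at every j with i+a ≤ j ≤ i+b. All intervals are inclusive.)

Evaluate at each i in [0,4]:
  i=0: ✗ (fails at j=1)
  i=1: ✗ (fails at j=1)
  i=2: ✗ (fails at j=2)
  i=3: ✗ (fails at j=4)
  i=4: ✗ (fails at j=4)

none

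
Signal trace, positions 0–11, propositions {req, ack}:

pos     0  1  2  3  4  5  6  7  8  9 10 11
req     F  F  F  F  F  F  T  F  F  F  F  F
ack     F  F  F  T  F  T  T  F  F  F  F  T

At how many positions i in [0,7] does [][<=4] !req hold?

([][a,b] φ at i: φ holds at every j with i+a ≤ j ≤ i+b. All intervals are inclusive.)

3

Evaluate at each i in [0,7]:
  i=0: ✓ (all of [0,4])
  i=1: ✓ (all of [1,5])
  i=2: ✗ (fails at j=6)
  i=3: ✗ (fails at j=6)
  i=4: ✗ (fails at j=6)
  i=5: ✗ (fails at j=6)
  i=6: ✗ (fails at j=6)
  i=7: ✓ (all of [7,11])
Positions where it holds: {0, 1, 7} → 3.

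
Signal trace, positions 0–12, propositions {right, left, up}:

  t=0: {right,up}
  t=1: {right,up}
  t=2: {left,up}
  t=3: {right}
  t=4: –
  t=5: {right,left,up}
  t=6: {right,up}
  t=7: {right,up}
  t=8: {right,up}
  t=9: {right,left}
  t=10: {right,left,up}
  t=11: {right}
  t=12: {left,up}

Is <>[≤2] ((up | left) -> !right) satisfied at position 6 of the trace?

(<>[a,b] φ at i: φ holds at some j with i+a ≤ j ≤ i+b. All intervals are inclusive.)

Check ((up | left) -> !right) at each j in [6,8]:
  j=6: false
  j=7: false
  j=8: false
No position in the window satisfies it → formula fails.

False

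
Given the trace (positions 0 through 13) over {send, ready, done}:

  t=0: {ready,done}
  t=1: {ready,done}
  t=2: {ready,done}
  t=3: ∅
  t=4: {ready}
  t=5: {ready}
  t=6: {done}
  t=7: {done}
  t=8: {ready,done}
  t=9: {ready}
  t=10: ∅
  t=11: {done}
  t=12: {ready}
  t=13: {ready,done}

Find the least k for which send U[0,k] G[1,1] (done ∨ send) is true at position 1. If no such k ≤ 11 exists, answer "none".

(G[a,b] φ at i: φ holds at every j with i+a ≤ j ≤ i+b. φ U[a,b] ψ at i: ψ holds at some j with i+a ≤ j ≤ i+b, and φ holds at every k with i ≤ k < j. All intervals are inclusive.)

0

Need earliest j ≥ 1 with G[1,1] (done ∨ send), and send at every k in [1,j-1].
  j=1: rhs holds (empty prefix). k = 0.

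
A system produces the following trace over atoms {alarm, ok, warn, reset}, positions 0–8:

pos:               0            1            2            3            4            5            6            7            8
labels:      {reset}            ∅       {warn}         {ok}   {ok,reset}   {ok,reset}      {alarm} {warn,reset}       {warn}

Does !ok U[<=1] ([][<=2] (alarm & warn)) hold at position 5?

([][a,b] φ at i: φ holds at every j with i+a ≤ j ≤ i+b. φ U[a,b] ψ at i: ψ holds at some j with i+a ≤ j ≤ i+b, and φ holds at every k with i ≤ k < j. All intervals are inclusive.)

Need some j in [5,6] with [][<=2] (alarm & warn), and !ok at every k in [5,j-1].
  j=5: [][<=2] (alarm & warn) — fails at 5.
  j=6: [][<=2] (alarm & warn) — fails at 6.
No j in the window works → until fails.

No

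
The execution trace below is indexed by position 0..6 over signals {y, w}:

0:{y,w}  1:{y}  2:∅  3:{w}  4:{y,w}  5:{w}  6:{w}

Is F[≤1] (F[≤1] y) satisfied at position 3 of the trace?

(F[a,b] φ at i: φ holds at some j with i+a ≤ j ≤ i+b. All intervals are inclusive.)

Check F[≤1] y at each j in [3,4]:
  j=3: holds (witness at 4)
  j=4: holds (witness at 4)
Found at j=3 → formula holds.

Holds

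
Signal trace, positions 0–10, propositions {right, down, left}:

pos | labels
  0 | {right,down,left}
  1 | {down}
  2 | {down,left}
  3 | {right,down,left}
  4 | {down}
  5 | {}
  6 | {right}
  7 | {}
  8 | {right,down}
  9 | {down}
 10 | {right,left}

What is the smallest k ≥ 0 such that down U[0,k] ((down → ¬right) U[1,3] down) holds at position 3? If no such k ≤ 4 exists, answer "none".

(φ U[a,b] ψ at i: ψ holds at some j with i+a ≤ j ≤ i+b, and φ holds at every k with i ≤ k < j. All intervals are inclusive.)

2

Need earliest j ≥ 3 with ((down → ¬right) U[1,3] down), and down at every k in [3,j-1].
  j=3: rhs fails.
  j=4: rhs fails.
  j=5: rhs holds; lhs holds on [3,4]. k = 2.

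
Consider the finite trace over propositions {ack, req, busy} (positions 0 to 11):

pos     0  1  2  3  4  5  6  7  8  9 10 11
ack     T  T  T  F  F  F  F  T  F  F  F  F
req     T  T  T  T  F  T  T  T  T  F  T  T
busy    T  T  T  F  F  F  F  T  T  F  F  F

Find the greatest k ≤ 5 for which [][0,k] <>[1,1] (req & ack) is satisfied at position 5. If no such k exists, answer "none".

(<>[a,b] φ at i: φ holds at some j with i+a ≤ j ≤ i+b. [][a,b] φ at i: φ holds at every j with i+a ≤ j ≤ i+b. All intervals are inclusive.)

<>[1,1] (req & ack) must hold from j=5 onward; find where it first fails.
  j=5: fails → no k works.

none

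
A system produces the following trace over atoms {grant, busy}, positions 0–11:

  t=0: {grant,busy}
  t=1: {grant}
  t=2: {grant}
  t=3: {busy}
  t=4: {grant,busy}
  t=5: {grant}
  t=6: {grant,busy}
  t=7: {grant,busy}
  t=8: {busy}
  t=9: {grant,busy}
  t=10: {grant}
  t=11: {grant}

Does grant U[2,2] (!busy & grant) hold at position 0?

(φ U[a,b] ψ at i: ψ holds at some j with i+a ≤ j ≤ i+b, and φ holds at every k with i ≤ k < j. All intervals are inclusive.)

Need some j in [2,2] with (!busy & grant), and grant at every k in [0,j-1].
  j=2: (!busy & grant) holds; grant holds at every k in [0,1] → satisfied.

True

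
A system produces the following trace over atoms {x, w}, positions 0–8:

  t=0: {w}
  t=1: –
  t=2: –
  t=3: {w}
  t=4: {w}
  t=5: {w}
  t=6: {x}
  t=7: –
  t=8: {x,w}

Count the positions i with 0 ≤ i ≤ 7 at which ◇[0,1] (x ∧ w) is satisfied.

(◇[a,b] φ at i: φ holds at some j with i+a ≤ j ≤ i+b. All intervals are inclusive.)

1

Evaluate at each i in [0,7]:
  i=0: ✗ (none in [0,1])
  i=1: ✗ (none in [1,2])
  i=2: ✗ (none in [2,3])
  i=3: ✗ (none in [3,4])
  i=4: ✗ (none in [4,5])
  i=5: ✗ (none in [5,6])
  i=6: ✗ (none in [6,7])
  i=7: ✓ (witness j=8)
Positions where it holds: {7} → 1.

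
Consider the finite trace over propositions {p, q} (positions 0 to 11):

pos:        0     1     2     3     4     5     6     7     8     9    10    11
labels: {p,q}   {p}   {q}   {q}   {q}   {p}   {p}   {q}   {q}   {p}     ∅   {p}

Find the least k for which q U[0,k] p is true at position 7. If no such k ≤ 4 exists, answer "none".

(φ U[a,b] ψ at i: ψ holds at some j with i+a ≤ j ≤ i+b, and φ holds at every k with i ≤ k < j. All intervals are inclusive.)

2

Need earliest j ≥ 7 with p, and q at every k in [7,j-1].
  j=7: rhs fails.
  j=8: rhs fails.
  j=9: rhs holds; lhs holds on [7,8]. k = 2.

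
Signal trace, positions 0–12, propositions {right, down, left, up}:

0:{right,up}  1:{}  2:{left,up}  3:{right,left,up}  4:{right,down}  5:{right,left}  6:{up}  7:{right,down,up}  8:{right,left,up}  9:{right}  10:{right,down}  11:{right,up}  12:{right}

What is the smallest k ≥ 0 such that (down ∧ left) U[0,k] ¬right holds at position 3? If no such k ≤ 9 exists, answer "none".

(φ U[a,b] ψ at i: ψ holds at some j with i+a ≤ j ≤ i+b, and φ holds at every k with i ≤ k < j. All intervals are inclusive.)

Need earliest j ≥ 3 with ¬right, and (down ∧ left) at every k in [3,j-1].
  j=3: rhs fails.
  j=4: rhs fails.
  j=5: rhs fails.
  j=6: rhs holds but lhs fails at k=3.
  j=7: rhs fails.
  j=8: rhs fails.
  j=9: rhs fails.
  j=10: rhs fails.
  j=11: rhs fails.
  j=12: rhs fails.
No witness within the range → none.

none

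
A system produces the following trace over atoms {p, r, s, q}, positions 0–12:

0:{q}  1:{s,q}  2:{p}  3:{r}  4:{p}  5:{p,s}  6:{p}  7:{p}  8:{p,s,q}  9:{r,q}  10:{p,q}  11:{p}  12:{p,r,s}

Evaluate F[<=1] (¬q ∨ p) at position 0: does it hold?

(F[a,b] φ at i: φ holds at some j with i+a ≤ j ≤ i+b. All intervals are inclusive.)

False

Check (¬q ∨ p) at each j in [0,1]:
  j=0: false
  j=1: false
No position in the window satisfies it → formula fails.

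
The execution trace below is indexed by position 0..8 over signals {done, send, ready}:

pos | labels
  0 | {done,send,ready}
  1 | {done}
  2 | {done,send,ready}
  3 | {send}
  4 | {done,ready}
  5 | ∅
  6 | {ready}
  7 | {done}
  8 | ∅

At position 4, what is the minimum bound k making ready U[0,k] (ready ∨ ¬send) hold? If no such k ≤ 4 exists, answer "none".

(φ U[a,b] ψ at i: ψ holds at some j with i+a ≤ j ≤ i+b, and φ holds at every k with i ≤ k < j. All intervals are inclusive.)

0

Need earliest j ≥ 4 with (ready ∨ ¬send), and ready at every k in [4,j-1].
  j=4: rhs holds (empty prefix). k = 0.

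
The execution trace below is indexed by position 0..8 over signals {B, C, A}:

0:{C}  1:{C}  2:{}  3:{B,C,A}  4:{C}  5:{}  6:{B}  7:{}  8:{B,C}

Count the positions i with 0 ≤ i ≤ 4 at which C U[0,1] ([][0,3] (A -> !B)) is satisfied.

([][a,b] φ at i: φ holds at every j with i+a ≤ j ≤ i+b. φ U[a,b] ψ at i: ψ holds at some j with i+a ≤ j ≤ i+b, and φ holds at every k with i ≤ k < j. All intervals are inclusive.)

2

Evaluate at each i in [0,4]:
  i=0: ✗ (no rhs in [0,1])
  i=1: ✗ (no rhs in [1,2])
  i=2: ✗ (no rhs in [2,3])
  i=3: ✓ (rhs at j=4; lhs holds on [3,3])
  i=4: ✓ (rhs at j=4)
Positions where it holds: {3, 4} → 2.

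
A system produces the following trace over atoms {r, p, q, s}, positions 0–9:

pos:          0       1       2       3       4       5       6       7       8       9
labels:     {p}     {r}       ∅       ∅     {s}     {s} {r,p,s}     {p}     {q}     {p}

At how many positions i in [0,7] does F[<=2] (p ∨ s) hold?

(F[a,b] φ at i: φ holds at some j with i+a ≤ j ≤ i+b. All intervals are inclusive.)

Evaluate at each i in [0,7]:
  i=0: ✓ (witness j=0)
  i=1: ✗ (none in [1,3])
  i=2: ✓ (witness j=4)
  i=3: ✓ (witness j=4)
  i=4: ✓ (witness j=4)
  i=5: ✓ (witness j=5)
  i=6: ✓ (witness j=6)
  i=7: ✓ (witness j=7)
Positions where it holds: {0, 2, 3, 4, 5, 6, 7} → 7.

7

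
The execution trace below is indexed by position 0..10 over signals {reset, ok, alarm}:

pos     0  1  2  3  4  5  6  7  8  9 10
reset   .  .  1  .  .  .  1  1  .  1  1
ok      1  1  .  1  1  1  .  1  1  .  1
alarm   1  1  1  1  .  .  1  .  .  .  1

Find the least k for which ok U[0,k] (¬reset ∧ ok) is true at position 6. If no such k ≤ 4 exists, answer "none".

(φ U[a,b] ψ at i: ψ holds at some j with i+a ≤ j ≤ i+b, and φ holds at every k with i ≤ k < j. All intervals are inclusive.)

Need earliest j ≥ 6 with (¬reset ∧ ok), and ok at every k in [6,j-1].
  j=6: rhs fails.
  j=7: rhs fails.
  j=8: rhs holds but lhs fails at k=6.
  j=9: rhs fails.
  j=10: rhs fails.
No witness within the range → none.

none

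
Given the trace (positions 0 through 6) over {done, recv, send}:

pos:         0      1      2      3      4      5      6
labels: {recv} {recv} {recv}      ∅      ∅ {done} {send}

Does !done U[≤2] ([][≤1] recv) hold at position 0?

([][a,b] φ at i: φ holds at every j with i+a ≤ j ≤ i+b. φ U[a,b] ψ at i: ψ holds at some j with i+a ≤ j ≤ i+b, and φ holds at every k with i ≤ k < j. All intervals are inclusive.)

Need some j in [0,2] with [][≤1] recv, and !done at every k in [0,j-1].
  j=0: [][≤1] recv holds; no prefix to check → satisfied.

Yes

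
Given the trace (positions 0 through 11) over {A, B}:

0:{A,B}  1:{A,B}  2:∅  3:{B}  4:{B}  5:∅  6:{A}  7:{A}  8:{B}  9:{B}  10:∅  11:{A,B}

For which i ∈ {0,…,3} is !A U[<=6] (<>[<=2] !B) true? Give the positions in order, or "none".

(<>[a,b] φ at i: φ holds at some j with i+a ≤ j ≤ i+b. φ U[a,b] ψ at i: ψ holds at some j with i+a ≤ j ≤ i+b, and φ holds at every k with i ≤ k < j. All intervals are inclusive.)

Evaluate at each i in [0,3]:
  i=0: ✓ (rhs at j=0)
  i=1: ✓ (rhs at j=1)
  i=2: ✓ (rhs at j=2)
  i=3: ✓ (rhs at j=3)

0, 1, 2, 3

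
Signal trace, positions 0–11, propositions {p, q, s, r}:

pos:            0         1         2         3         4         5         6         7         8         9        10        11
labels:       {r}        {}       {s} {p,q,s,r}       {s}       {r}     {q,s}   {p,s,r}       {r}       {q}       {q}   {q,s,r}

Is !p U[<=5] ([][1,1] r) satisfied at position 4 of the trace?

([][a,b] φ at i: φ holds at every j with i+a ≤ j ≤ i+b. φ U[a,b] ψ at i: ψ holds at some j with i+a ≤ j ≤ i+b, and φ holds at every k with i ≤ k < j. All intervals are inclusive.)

True

Need some j in [4,9] with [][1,1] r, and !p at every k in [4,j-1].
  j=4: [][1,1] r holds; no prefix to check → satisfied.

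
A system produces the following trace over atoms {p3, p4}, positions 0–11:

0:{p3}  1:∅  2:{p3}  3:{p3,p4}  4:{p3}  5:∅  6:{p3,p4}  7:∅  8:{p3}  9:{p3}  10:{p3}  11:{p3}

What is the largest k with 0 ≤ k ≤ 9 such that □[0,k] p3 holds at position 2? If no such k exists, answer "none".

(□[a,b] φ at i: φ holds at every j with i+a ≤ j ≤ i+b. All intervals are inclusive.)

2

p3 must hold from j=2 onward; find where it first fails.
  j=2: holds
  j=3: holds
  j=4: holds
  j=5: fails
Holds on [2,4], so largest k = 2.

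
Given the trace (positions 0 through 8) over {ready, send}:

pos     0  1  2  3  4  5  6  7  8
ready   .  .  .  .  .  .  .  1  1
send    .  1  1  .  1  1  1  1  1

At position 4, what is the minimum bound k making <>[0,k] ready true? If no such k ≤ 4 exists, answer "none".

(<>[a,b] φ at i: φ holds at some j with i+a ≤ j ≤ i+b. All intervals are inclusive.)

3

Scan j = 4,5,… for ready:
  j=4: fails
  j=5: fails
  j=6: fails
  j=7: holds
First hit at j=7, so smallest k = 7-4 = 3.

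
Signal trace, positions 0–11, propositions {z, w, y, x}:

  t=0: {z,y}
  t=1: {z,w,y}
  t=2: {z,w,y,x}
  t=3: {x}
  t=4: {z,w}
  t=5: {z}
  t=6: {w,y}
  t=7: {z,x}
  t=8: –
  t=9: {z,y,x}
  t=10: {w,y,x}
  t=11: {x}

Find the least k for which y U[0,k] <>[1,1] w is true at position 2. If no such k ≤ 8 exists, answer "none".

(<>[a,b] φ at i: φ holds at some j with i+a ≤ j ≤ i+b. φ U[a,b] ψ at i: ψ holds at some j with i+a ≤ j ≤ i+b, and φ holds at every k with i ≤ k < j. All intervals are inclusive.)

Need earliest j ≥ 2 with <>[1,1] w, and y at every k in [2,j-1].
  j=2: rhs fails.
  j=3: rhs holds; lhs holds on [2,2]. k = 1.

1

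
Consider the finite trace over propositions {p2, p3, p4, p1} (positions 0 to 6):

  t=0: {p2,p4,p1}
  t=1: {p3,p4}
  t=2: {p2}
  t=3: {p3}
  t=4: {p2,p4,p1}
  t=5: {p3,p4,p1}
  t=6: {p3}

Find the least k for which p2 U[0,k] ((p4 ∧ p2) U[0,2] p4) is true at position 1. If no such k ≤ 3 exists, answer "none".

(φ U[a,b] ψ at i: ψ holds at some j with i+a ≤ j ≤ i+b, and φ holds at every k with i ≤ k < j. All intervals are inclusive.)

0

Need earliest j ≥ 1 with ((p4 ∧ p2) U[0,2] p4), and p2 at every k in [1,j-1].
  j=1: rhs holds (empty prefix). k = 0.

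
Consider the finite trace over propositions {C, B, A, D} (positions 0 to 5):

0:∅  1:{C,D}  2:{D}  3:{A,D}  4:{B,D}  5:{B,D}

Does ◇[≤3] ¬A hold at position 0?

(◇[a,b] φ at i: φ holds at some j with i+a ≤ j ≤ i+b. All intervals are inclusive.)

Check ¬A at each j in [0,3]:
  j=0: true
  j=1: true
  j=2: true
  j=3: false
Found at j=0 → formula holds.

Holds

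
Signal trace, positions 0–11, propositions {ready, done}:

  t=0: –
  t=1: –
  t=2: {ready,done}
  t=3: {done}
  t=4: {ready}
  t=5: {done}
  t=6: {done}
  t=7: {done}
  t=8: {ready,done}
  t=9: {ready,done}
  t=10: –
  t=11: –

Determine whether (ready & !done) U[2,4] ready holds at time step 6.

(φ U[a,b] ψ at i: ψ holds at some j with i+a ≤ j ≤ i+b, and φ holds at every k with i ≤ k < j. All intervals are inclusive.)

Need some j in [8,10] with ready, and (ready & !done) at every k in [6,j-1].
  j=8: ready holds, but (ready & !done) fails at k=6 → not this j.
  j=9: ready holds, but (ready & !done) fails at k=6 → not this j.
  j=10: ready false.
No j in the window works → until fails.

No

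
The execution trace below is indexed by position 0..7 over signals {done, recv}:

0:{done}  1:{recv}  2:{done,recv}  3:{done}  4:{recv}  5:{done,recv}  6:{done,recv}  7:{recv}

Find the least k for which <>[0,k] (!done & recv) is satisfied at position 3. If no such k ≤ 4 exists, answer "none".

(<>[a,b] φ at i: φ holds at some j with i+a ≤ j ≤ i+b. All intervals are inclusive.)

1

Scan j = 3,4,… for (!done & recv):
  j=3: fails
  j=4: holds
First hit at j=4, so smallest k = 4-3 = 1.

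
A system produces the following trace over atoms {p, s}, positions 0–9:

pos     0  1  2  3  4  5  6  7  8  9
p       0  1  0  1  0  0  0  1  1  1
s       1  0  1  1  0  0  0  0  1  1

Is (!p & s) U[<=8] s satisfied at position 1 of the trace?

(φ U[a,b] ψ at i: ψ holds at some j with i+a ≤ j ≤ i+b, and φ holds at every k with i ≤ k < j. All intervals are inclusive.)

Need some j in [1,9] with s, and (!p & s) at every k in [1,j-1].
  j=1: s false.
  j=2: s holds, but (!p & s) fails at k=1 → not this j.
  j=3: s holds, but (!p & s) fails at k=1 → not this j.
  j=4: s false.
  j=5: s false.
  j=6: s false.
  j=7: s false.
  j=8: s holds, but (!p & s) fails at k=1 → not this j.
  j=9: s holds, but (!p & s) fails at k=1 → not this j.
No j in the window works → until fails.

Does not hold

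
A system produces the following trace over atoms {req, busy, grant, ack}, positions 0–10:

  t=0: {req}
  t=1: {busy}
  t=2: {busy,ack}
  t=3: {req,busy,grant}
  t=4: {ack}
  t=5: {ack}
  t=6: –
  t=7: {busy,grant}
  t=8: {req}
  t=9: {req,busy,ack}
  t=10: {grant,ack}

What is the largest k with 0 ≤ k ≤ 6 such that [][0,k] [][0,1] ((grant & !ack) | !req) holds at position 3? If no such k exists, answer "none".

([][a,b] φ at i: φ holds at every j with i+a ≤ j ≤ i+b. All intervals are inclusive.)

[][0,1] ((grant & !ack) | !req) must hold from j=3 onward; find where it first fails.
  j=3: holds
  j=4: holds
  j=5: holds
  j=6: holds
  j=7: fails
Holds on [3,6], so largest k = 3.

3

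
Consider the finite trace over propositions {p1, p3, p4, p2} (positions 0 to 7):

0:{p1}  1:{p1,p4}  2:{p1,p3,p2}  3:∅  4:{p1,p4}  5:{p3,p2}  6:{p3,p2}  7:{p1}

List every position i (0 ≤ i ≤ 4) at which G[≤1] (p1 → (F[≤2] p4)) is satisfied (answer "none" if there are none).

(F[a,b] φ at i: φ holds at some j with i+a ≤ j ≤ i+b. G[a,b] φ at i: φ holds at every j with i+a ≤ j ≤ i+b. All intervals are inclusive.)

0, 1, 2, 3, 4

Evaluate at each i in [0,4]:
  i=0: ✓ (all of [0,1])
  i=1: ✓ (all of [1,2])
  i=2: ✓ (all of [2,3])
  i=3: ✓ (all of [3,4])
  i=4: ✓ (all of [4,5])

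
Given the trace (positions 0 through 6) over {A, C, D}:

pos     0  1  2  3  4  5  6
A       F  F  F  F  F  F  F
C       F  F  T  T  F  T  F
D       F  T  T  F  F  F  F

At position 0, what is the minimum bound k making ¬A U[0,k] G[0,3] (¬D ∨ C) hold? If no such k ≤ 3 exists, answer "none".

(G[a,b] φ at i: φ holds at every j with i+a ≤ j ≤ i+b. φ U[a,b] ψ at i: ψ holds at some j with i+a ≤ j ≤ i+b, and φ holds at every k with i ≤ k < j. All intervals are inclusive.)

Need earliest j ≥ 0 with G[0,3] (¬D ∨ C), and ¬A at every k in [0,j-1].
  j=0: rhs fails.
  j=1: rhs fails.
  j=2: rhs holds; lhs holds on [0,1]. k = 2.

2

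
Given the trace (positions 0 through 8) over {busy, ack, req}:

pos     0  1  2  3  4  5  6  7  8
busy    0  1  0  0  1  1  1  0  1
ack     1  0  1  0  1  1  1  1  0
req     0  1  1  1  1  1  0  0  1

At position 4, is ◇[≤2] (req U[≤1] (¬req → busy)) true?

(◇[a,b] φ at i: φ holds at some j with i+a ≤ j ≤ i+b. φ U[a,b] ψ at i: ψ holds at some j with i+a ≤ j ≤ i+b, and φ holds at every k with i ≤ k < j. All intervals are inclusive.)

Check (req U[≤1] (¬req → busy)) at each j in [4,6]:
  j=4: holds
  j=5: holds
  j=6: holds
Found at j=4 → formula holds.

True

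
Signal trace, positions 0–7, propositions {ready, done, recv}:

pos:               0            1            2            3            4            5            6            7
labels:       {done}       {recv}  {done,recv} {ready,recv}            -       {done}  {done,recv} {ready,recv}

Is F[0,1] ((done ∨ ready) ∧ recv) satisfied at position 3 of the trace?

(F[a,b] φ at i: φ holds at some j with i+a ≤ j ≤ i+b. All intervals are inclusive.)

Check ((done ∨ ready) ∧ recv) at each j in [3,4]:
  j=3: true
  j=4: false
Found at j=3 → formula holds.

True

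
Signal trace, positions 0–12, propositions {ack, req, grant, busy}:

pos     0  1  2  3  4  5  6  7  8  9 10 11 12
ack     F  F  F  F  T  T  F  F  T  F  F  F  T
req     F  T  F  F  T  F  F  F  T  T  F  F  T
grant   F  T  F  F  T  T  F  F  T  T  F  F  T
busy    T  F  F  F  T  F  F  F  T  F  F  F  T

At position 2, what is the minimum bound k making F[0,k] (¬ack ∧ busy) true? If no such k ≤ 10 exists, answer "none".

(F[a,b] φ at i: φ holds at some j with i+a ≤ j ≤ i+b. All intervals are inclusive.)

Scan j = 2,3,… for (¬ack ∧ busy):
  j=2: fails
  j=3: fails
  j=4: fails
  j=5: fails
  j=6: fails
  j=7: fails
  j=8: fails
  j=9: fails
  j=10: fails
  j=11: fails
  j=12: fails
No j in [2,12] satisfies it → none.

none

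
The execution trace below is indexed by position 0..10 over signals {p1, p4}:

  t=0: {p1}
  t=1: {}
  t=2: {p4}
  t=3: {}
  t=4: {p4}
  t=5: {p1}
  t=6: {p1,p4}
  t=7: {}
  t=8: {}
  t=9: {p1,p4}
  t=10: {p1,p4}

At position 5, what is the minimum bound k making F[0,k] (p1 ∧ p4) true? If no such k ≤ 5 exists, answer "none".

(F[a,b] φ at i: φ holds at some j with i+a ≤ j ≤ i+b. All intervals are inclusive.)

1

Scan j = 5,6,… for (p1 ∧ p4):
  j=5: fails
  j=6: holds
First hit at j=6, so smallest k = 6-5 = 1.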